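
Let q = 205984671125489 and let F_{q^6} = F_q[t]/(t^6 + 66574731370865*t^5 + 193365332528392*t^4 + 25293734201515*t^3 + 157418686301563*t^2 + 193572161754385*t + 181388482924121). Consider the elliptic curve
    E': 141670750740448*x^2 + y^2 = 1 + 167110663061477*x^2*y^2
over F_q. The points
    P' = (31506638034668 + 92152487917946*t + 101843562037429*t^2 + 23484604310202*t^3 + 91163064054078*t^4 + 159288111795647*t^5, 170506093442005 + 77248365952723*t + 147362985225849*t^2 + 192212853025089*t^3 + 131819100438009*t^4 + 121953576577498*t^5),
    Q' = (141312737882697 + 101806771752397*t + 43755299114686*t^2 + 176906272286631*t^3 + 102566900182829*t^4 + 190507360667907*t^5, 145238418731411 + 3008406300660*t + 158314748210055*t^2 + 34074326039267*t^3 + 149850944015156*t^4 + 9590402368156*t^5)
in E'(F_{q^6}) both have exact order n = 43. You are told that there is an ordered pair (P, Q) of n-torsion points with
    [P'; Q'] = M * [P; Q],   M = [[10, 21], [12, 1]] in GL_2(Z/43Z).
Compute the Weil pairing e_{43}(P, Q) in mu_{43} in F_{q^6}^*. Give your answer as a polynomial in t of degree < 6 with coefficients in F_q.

198870913216850 + 129847886039649*t + 132828903939284*t^2 + 99475820250290*t^3 + 117277833090322*t^4 + 18672216731972*t^5

e_{43} is bilinear + alternating on E[43], so e_{43}(10*P + 21*Q, 12*P + 1*Q) = e_{43}(P,Q)^(10*1-21*12).
Hence e(P,Q) = e(P',Q')^{35} where 35 = 16^{-1} mod 43.
Map (x,y)_Ed via u=(1+y)/(1-y), v=(1+y)/((1-y)x) to Montgomery A=72482246966602,B=46429483043440; then to (a',b')=(137156981860824,146214340529924).
6-bit Miller (101011) on E'/F_{205984671125489} with a'=137156981860824, b'=146214340529924: accumulate tangent/chord ratios at Q'+S and P'+S'.
The quotient is 18172955494291 + 162126458143482*t + 194607357329921*t^2 + 183903662701612*t^3 + 20536041529250*t^4 + 78886307727822*t^5.
Thus e_{43}(P,Q) = 198870913216850 + 129847886039649*t + 132828903939284*t^2 + 99475820250290*t^3 + 117277833090322*t^4 + 18672216731972*t^5.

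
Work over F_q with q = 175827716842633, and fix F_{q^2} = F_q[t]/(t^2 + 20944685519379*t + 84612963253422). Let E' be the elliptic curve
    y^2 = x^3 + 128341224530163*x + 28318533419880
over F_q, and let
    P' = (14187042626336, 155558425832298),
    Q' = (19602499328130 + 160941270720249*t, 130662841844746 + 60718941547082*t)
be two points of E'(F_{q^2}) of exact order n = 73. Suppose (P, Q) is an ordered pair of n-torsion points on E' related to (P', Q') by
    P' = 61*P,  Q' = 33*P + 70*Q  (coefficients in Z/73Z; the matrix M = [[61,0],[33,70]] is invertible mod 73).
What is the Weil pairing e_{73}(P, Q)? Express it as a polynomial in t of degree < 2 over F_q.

168899302577142 + 35305098646922*t

Since e_{73}(P,P)=e_{73}(Q,Q)=1 and e_{73}(Q,P)=e_{73}(P,Q)^{-1}, expanding e_{73}(61*P,33*P + 70*Q) leaves e(P,Q)^det(M).
det M = 61*70 - 0*33 = 4270 = 36 (mod 73); 36^{-1} = 71 (mod 73).
n = 73 = (1001001)_2 (7 bits, wt 3); accumulate f_{73,P'}(Q'+S)/f_{73,P'}(S) along the 6-step ladder.
e_{73}(P',Q') = 157849220750158 + 90874853353202*t.
Finally e_{73}(P,Q) = 168899302577142 + 35305098646922*t.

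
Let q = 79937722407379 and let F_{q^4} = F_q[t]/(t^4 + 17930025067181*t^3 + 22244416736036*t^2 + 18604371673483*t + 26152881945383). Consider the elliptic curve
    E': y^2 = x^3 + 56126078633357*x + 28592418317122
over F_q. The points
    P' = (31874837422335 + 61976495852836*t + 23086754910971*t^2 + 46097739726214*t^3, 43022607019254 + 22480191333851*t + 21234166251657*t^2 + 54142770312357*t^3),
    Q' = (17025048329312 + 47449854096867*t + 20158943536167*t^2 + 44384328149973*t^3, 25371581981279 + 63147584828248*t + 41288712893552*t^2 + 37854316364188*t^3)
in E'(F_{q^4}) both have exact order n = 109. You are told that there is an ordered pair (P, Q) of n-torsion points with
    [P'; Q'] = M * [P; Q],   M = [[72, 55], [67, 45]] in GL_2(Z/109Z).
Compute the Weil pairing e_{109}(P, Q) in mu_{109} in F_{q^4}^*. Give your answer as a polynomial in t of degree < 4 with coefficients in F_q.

11705524000904 + 75956519298759*t + 20244672985940*t^2 + 10088480195714*t^3

Since e_{109}(P,P)=e_{109}(Q,Q)=1 and e_{109}(Q,P)=e_{109}(P,Q)^{-1}, expanding e_{109}(72*P + 55*Q,67*P + 45*Q) leaves e(P,Q)^det(M).
det M = 72*45 - 55*67 = -445 = 100 (mod 109); 100^{-1} = 12 (mod 109).
7-bit Miller (1101101) on E'/F_{79937722407379} with a'=56126078633357, b'=28592418317122: accumulate tangent/chord ratios at Q'+S and P'+S'.
e_{109}(P',Q') = 69091446394327 + 13266473641659*t + 31813742652914*t^2 + 65966407921671*t^3.
(69091446394327 + 13266473641659*t + 31813742652914*t^2 + 65966407921671*t^3)^{12} mod (79937722407379,f) = 11705524000904 + 75956519298759*t + 20244672985940*t^2 + 10088480195714*t^3.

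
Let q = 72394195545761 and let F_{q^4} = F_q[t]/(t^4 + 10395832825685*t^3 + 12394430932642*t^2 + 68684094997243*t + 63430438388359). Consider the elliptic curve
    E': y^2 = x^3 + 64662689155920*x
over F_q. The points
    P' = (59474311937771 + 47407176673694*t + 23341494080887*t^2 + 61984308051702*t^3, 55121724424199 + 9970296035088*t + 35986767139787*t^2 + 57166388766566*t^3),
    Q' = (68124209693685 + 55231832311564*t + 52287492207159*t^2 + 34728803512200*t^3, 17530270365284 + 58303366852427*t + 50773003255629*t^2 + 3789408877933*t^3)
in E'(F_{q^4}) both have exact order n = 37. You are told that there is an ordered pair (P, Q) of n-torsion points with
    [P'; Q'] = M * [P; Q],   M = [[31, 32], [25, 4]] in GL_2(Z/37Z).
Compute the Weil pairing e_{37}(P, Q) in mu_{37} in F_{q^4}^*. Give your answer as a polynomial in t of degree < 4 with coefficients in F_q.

Alternating bilinearity on E[37] (values in mu_{37} in F_{72394195545761^4}) gives e(P',Q') = e(P,Q)^det(M).
Hence e(P,Q) = e(P',Q')^{11} where 11 = 27^{-1} mod 37.
Double-and-add over 100101: 6-1 doublings, 3-1 additions; each step l_{T,T}/v_{2T} or l_{T,P'}/v at Q'+S for random S.
f_P(D_Q)/f_Q(D_P) = 3644715585581 + 27707291121434*t + 21420810922178*t^2 + 27894676394548*t^3.
(3644715585581 + 27707291121434*t + 21420810922178*t^2 + 27894676394548*t^3)^{11} mod (72394195545761,f) = 54039032817168 + 59696945946328*t + 33505220967567*t^2 + 37818941662546*t^3.

54039032817168 + 59696945946328*t + 33505220967567*t^2 + 37818941662546*t^3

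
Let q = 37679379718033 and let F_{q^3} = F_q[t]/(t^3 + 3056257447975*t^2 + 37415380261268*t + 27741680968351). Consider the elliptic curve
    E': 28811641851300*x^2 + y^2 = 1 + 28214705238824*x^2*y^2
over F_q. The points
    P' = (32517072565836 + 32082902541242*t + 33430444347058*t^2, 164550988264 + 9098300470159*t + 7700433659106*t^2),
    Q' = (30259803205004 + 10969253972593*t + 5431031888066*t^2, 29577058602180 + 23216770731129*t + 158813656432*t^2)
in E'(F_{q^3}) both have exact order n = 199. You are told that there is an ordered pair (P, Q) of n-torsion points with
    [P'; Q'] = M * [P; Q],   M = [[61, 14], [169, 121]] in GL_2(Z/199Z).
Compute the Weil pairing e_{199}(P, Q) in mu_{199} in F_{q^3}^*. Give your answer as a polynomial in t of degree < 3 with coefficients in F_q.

Since e_{199}(P,P)=e_{199}(Q,Q)=1 and e_{199}(Q,P)=e_{199}(P,Q)^{-1}, expanding e_{199}(61*P + 14*Q,169*P + 121*Q) leaves e(P,Q)^det(M).
So e_{199}(P,Q) = e_{199}(P',Q')^{5}, since 40*5 = 1 mod 199.
Edwards a_E,d_E -> Montgomery A=32063334958924,B=18999393824739 -> Weierstrass 33550525812465,30108230158509 via alpha=34623977660376,beta=149234153119.
8-bit Miller (11000111) on E'/F_{37679379718033} with a'=33550525812465, b'=30108230158509: accumulate tangent/chord ratios at Q'+S and P'+S'.
f_P(D_Q)/f_Q(D_P) = 21804745435896 + 7155669406042*t + 29906650839363*t^2.
Finally e_{199}(P,Q) = 2791353051788 + 21350469485755*t + 31933647770996*t^2.

2791353051788 + 21350469485755*t + 31933647770996*t^2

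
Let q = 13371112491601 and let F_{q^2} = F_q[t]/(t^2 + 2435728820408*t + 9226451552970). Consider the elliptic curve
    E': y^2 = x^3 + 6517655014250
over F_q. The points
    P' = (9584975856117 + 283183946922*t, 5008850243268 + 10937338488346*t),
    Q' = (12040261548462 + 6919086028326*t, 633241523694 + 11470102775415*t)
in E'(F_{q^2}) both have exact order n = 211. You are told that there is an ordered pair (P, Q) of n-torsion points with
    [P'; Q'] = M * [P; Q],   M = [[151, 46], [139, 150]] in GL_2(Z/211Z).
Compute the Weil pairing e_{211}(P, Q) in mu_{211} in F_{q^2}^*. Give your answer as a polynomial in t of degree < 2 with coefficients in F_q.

Under M = [[151,46],[139,150]] in GL_2(Z/211), e_{211}(P',Q') = e_{211}(P,Q)^(151*150-46*139 mod 211).
det M = 151*150 - 46*139 = 16256 = 9 (mod 211); 9^{-1} = 47 (mod 211).
8-bit Miller (11010011) on E'/F_{13371112491601} with a'=0, b'=6517655014250: accumulate tangent/chord ratios at Q'+S and P'+S'.
So e_{211}(P',Q') = 5347923928720 + 4336253359803*t.
Hence e(P,Q) = 6200359657831 + 4301293221666*t in F_{13371112491601^2}^*.

6200359657831 + 4301293221666*t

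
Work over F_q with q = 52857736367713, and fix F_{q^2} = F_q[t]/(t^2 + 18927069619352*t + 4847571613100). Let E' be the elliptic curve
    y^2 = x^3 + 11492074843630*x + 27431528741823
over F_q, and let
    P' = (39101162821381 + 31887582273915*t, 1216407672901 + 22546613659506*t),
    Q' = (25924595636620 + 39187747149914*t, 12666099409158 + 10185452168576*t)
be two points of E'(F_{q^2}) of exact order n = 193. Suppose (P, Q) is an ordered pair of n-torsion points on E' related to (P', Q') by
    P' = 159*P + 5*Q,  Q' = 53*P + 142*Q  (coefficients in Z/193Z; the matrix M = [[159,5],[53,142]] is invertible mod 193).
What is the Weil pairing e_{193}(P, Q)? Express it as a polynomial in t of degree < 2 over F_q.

e_{193}(aP+bQ,cP+dQ) = e_{193}(P,Q)^(ad-bc); with (a,b,c,d)=(159,5,53,142) this gives the det-193 law.
Hence e(P,Q) = e(P',Q')^{18} where 18 = 118^{-1} mod 193.
Double-and-add over 11000001: 8-1 doublings, 3-1 additions; each step l_{T,T}/v_{2T} or l_{T,P'}/v at Q'+S for random S.
Result: e(P',Q') = 11462899329606 + 4849679226873*t.
Raise to 18: e(P,Q) = 19692766928475 + 11608661563310*t in mu_{193}.

19692766928475 + 11608661563310*t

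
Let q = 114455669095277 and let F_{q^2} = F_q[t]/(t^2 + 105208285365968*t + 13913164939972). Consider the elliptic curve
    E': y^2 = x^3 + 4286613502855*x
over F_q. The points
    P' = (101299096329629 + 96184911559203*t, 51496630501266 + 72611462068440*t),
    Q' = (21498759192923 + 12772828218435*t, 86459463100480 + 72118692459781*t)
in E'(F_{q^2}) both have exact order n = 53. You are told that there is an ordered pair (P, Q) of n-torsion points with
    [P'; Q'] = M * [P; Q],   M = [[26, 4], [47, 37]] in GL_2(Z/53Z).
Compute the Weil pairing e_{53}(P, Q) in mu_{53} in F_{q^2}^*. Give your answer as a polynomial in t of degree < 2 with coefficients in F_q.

The 53-Weil pairing on E[53] over F_{114455669095277} is alternating-bilinear: e_{53}(P',Q') = e_{53}(P,Q)^det(M).
det(M) mod 53 = 32; its inverse in (Z/53)^* is 5 (check: 32*5 mod 53 = 1).
n = 53 = (110101)_2 (6 bits, wt 4); accumulate f_{53,P'}(Q'+S)/f_{53,P'}(S) along the 5-step ladder.
The quotient is 50411210815096 + 23545056410630*t.
(50411210815096 + 23545056410630*t)^{5} mod (114455669095277,f) = 104790958628018 + 56627808365243*t.

104790958628018 + 56627808365243*t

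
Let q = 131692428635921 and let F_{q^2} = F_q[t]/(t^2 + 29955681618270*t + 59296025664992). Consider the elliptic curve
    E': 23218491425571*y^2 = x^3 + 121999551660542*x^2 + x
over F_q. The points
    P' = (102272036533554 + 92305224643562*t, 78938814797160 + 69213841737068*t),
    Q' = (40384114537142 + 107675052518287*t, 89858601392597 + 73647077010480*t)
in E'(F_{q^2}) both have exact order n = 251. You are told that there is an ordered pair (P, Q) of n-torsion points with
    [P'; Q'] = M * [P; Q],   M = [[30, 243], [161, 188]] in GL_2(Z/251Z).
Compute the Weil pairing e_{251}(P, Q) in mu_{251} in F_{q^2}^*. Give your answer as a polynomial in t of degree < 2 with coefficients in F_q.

125390017158630 + 55807061299800*t

Alternating bilinearity on E[251] (values in mu_{251} in F_{131692428635921^2}) gives e(P',Q') = e(P,Q)^det(M).
Inverting 151 mod 251: 128. Thus e_{251}(P,Q) = e(P',Q')^{128}.
Undo Montgomery via alpha=14745220207770, beta=22181358290299: (a',b')=(109296967954617,13535108872961) over F_{131692428635921}.
Double-and-add over 11111011: 8-1 doublings, 7-1 additions; each step l_{T,T}/v_{2T} or l_{T,P'}/v at Q'+S for random S.
Miller gives e_{251}(P',Q') = 129962942721555 + 105742148477099*t in F_{131692428635921^2}.
Hence e(P,Q) = 125390017158630 + 55807061299800*t in F_{131692428635921^2}^*.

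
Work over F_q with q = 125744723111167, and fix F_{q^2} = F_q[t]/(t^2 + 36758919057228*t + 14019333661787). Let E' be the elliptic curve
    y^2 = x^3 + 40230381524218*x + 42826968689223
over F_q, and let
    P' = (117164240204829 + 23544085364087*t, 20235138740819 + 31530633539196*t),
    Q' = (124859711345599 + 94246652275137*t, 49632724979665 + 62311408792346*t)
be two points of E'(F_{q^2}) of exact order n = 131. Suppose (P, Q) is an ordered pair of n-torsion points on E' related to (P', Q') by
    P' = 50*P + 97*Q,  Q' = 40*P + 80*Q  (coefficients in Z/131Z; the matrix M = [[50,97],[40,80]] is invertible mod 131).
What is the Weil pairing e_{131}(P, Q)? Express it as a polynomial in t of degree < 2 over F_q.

e_{131}(aP+bQ,cP+dQ) = e_{131}(P,Q)^(ad-bc); with (a,b,c,d)=(50,97,40,80) this gives the det-131 law.
So e_{131}(P,Q) = e_{131}(P',Q')^{119}, since 120*119 = 1 mod 131.
Double-and-add over 10000011: 8-1 doublings, 3-1 additions; each step l_{T,T}/v_{2T} or l_{T,P'}/v at Q'+S for random S.
Miller gives e_{131}(P',Q') = 86206516037739 + 14143757448572*t in F_{125744723111167^2}.
e_{131}(P,Q) = (86206516037739 + 14143757448572*t)^{119} = 100133017698906 + 78794284871287*t.

100133017698906 + 78794284871287*t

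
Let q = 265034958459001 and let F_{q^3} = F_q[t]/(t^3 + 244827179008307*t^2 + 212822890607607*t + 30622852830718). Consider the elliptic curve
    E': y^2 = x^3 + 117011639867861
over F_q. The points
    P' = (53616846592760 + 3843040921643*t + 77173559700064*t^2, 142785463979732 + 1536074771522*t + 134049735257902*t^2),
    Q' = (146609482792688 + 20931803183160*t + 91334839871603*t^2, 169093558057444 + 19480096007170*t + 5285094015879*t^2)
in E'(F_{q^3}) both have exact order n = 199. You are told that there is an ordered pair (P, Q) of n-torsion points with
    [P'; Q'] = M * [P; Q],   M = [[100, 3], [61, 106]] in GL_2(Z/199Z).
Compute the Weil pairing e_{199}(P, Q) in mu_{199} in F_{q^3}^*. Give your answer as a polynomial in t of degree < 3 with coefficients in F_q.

Under M = [[100,3],[61,106]] in GL_2(Z/199), e_{199}(P',Q') = e_{199}(P,Q)^(100*106-3*61 mod 199).
det M = 100*106 - 3*61 = 10417 = 69 (mod 199); 69^{-1} = 75 (mod 199).
n = 199 = (11000111)_2 (8 bits, wt 5); accumulate f_{199,P'}(Q'+S)/f_{199,P'}(S) along the 7-step ladder.
The quotient is 126688788221533 + 202547768773605*t + 121822508334853*t^2.
Thus e_{199}(P,Q) = 178973419098587 + 222464395795396*t + 151820710384788*t^2.

178973419098587 + 222464395795396*t + 151820710384788*t^2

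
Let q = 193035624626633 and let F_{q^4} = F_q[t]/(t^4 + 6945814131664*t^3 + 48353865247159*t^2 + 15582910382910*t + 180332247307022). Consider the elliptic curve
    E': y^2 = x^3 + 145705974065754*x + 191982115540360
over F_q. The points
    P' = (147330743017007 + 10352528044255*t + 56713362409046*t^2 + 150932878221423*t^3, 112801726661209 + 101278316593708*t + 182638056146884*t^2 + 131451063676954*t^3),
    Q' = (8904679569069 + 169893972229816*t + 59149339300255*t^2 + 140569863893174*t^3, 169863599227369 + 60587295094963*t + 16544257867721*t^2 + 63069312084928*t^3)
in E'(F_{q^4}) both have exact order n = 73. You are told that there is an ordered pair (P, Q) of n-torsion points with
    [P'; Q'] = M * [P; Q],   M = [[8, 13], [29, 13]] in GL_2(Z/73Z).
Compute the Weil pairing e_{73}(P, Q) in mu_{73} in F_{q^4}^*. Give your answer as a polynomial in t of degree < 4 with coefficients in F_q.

30967918256468 + 112273506897425*t + 42593350299106*t^2 + 153530097851831*t^3

Under M = [[8,13],[29,13]] in GL_2(Z/73), e_{73}(P',Q') = e_{73}(P,Q)^(8*13-13*29 mod 73).
det(M) mod 73 = 19; its inverse in (Z/73)^* is 50 (check: 19*50 mod 73 = 1).
Run Miller on y^2=x^3+145705974065754*x+191982115540360 over F_{193035624626633}: ladder 1001001 (7 bits); e = f_P(D_Q)/f_Q(D_P).
Result: e(P',Q') = 130127594754192 + 79316540781212*t + 120120562929703*t^2 + 35503867178734*t^3.
(130127594754192 + 79316540781212*t + 120120562929703*t^2 + 35503867178734*t^3)^{50} mod (193035624626633,f) = 30967918256468 + 112273506897425*t + 42593350299106*t^2 + 153530097851831*t^3.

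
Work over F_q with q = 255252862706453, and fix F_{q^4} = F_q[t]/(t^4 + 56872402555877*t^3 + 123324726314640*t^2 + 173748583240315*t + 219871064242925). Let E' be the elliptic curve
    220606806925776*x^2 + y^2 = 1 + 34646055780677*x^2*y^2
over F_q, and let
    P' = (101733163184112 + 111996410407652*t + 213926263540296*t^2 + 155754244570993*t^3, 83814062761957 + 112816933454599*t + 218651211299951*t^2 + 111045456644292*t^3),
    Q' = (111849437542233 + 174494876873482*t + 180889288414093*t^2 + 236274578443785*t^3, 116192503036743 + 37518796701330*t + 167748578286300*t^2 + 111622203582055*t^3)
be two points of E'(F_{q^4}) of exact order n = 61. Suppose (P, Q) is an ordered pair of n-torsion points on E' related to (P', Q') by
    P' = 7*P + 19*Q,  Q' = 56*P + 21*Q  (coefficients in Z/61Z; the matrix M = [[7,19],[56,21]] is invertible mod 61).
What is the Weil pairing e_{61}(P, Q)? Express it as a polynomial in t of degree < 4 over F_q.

The 61-Weil pairing on E[61] over F_{255252862706453} is alternating-bilinear: e_{61}(P',Q') = e_{61}(P,Q)^det(M).
Hence e(P,Q) = e(P',Q')^{30} where 30 = 59^{-1} mod 61.
Edwards->Montgomery: u=(1+y)/(1-y), v=u/x -> 163261405383506v^2=u^3+u; then x_W=110303403462888u: y^2=x^3+125449240824086*x.
6-bit Miller (111101) on E'/F_{255252862706453} with a'=125449240824086, b'=0: accumulate tangent/chord ratios at Q'+S and P'+S'.
The quotient is 144827214583439 + 87965100073696*t + 121753129228199*t^2 + 108630745849609*t^3.
Finally e_{61}(P,Q) = 22469160360333 + 144892489043483*t + 82296302857284*t^2 + 91949508423045*t^3.

22469160360333 + 144892489043483*t + 82296302857284*t^2 + 91949508423045*t^3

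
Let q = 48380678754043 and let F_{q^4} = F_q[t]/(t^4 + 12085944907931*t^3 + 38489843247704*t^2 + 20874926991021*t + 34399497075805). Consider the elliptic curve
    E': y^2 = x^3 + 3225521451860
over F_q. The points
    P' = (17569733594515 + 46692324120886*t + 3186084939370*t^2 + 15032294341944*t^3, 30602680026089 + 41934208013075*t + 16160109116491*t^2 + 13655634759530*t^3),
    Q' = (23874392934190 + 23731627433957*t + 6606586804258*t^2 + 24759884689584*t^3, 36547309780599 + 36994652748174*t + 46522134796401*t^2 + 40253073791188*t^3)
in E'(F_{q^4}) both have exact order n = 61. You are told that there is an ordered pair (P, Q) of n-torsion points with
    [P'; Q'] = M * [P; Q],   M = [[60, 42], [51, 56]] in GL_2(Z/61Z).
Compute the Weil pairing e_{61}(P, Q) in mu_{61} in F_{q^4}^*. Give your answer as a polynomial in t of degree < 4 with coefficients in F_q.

33716731382540 + 36152644442800*t + 552731106161*t^2 + 24727728436091*t^3

e_{61}(aP+bQ,cP+dQ) = e_{61}(P,Q)^(ad-bc); with (a,b,c,d)=(60,42,51,56) this gives the det-61 law.
Hence e(P,Q) = e(P',Q')^{30} where 30 = 59^{-1} mod 61.
n = 61 = (111101)_2 (6 bits, wt 5); accumulate f_{61,P'}(Q'+S)/f_{61,P'}(S) along the 5-step ladder.
Miller gives e_{61}(P',Q') = 3242071234726 + 9294513542916*t + 1205166562847*t^2 + 18010242485377*t^3 in F_{48380678754043^4}.
e_{61}(P,Q) = (3242071234726 + 9294513542916*t + 1205166562847*t^2 + 18010242485377*t^3)^{30} = 33716731382540 + 36152644442800*t + 552731106161*t^2 + 24727728436091*t^3.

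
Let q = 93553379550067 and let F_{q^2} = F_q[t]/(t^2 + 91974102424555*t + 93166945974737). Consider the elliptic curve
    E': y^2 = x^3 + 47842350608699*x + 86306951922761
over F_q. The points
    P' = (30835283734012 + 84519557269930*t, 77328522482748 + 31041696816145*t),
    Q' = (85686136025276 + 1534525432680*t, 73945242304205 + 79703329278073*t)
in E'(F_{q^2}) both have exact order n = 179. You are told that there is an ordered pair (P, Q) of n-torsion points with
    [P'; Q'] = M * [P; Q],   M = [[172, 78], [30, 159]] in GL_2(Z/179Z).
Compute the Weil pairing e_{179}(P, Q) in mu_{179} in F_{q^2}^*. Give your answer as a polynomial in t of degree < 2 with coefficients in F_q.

61187460755827 + 57593730055523*t

Alternating bilinearity on E[179] (values in mu_{179} in F_{93553379550067^2}) gives e(P',Q') = e(P,Q)^det(M).
det(M) mod 179 = 127; its inverse in (Z/179)^* is 148 (check: 127*148 mod 179 = 1).
Run Miller on y^2=x^3+47842350608699*x+86306951922761 over F_{93553379550067}: ladder 10110011 (8 bits); e = f_P(D_Q)/f_Q(D_P).
So e_{179}(P',Q') = 26648695251869 + 26450508830274*t.
Raise to 148: e(P,Q) = 61187460755827 + 57593730055523*t in mu_{179}.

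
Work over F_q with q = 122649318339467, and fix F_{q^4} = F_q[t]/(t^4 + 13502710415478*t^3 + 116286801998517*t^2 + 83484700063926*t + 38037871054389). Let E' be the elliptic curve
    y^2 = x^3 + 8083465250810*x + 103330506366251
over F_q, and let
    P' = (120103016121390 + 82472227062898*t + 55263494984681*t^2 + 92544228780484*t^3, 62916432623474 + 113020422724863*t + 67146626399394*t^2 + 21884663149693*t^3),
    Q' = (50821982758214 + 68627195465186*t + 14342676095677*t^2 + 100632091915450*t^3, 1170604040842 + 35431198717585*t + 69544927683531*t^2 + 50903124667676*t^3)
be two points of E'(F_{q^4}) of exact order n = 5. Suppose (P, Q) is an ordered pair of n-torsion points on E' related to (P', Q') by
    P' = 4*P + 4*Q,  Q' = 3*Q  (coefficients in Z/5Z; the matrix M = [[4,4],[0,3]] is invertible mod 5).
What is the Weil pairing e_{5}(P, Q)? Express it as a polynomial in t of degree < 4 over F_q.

e_{5}(aP+bQ,cP+dQ) = e_{5}(P,Q)^(ad-bc); with (a,b,c,d)=(4,4,0,3) this gives the det-5 law.
det M = 4*3 - 4*0 = 12 = 2 (mod 5); 2^{-1} = 3 (mod 5).
Double-and-add over 101: 3-1 doublings, 2-1 additions; each step l_{T,T}/v_{2T} or l_{T,P'}/v at Q'+S for random S.
So e_{5}(P',Q') = 84623198917433 + 116080810895513*t + 39647418990265*t^2 + 35251420769358*t^3.
e_{5}(P,Q) = (84623198917433 + 116080810895513*t + 39647418990265*t^2 + 35251420769358*t^3)^{3} = 40672058322968 + 67321229638656*t + 24362892373592*t^2 + 11169757527799*t^3.

40672058322968 + 67321229638656*t + 24362892373592*t^2 + 11169757527799*t^3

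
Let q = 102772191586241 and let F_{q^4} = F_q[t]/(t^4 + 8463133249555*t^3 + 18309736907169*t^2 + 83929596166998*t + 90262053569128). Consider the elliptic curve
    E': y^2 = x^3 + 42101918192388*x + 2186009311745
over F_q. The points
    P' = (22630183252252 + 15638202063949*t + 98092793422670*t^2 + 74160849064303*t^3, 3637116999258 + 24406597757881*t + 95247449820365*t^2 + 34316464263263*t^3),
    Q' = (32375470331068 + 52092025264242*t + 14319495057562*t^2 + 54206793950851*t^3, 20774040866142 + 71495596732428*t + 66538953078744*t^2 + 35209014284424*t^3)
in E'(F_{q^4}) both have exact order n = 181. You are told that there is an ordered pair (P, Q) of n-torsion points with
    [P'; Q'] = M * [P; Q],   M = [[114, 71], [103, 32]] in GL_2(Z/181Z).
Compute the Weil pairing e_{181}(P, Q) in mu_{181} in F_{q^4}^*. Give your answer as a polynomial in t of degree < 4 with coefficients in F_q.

57298871505783 + 91699084244727*t + 22247098194184*t^2 + 39207762127729*t^3

Since e_{181}(P,P)=e_{181}(Q,Q)=1 and e_{181}(Q,P)=e_{181}(P,Q)^{-1}, expanding e_{181}(114*P + 71*Q,103*P + 32*Q) leaves e(P,Q)^det(M).
Inverting 136 mod 181: 4. Thus e_{181}(P,Q) = e(P',Q')^{4}.
Run Miller on y^2=x^3+42101918192388*x+2186009311745 over F_{102772191586241}: ladder 10110101 (8 bits); e = f_P(D_Q)/f_Q(D_P).
So e_{181}(P',Q') = 57078764581313 + 86415395118988*t + 67285432244142*t^2 + 101604334279711*t^3.
Hence e(P,Q) = 57298871505783 + 91699084244727*t + 22247098194184*t^2 + 39207762127729*t^3 in F_{102772191586241^4}^*.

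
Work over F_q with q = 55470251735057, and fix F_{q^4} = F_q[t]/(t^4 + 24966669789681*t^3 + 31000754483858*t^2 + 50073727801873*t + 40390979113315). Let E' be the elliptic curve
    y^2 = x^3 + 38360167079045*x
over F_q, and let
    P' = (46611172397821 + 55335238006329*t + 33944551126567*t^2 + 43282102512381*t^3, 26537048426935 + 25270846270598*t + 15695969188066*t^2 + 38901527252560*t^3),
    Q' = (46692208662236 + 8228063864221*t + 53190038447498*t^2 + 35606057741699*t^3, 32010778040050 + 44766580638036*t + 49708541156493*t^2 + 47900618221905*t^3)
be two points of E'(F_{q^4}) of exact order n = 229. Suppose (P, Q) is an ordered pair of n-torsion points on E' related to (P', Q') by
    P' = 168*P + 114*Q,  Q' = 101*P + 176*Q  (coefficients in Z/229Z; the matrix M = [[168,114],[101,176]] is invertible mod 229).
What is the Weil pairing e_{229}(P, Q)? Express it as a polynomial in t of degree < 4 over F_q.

17895930871362 + 34186765834484*t + 32259425493043*t^2 + 14742308123849*t^3

Alternating bilinearity on E[229] (values in mu_{229} in F_{55470251735057^4}) gives e(P',Q') = e(P,Q)^det(M).
Hence e(P,Q) = e(P',Q')^{99} where 99 = 192^{-1} mod 229.
n = 229 = (11100101)_2 (8 bits, wt 5); accumulate f_{229,P'}(Q'+S)/f_{229,P'}(S) along the 7-step ladder.
The quotient is 44433766026265 + 2353387999753*t + 1552386498326*t^2 + 15897866172092*t^3.
Finally e_{229}(P,Q) = 17895930871362 + 34186765834484*t + 32259425493043*t^2 + 14742308123849*t^3.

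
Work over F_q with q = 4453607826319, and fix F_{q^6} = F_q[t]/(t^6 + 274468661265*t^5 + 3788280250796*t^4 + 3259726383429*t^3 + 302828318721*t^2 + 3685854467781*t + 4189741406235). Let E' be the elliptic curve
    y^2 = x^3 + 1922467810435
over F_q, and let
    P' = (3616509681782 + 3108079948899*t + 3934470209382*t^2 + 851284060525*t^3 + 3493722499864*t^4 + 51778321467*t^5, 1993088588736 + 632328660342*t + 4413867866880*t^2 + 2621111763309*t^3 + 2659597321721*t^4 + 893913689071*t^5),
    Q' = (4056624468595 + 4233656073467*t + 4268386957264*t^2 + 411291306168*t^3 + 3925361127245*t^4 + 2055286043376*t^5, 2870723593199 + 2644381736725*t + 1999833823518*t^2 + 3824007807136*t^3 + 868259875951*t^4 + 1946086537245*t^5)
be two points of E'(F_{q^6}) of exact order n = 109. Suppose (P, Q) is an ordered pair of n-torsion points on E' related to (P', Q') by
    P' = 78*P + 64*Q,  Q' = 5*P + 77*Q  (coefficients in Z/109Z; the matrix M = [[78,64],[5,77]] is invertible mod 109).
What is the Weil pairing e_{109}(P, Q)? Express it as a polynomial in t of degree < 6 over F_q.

Alternating bilinearity on E[109] (values in mu_{109} in F_{4453607826319^6}) gives e(P',Q') = e(P,Q)^det(M).
Inverting 18 mod 109: 103. Thus e_{109}(P,Q) = e(P',Q')^{103}.
7-bit Miller (1101101) on E'/F_{4453607826319} with a'=0, b'=1922467810435: accumulate tangent/chord ratios at Q'+S and P'+S'.
The quotient is 4323198369203 + 1471389333041*t + 2753988567534*t^2 + 2344714348627*t^3 + 2490731256626*t^4 + 1121903145360*t^5.
Thus e_{109}(P,Q) = 3422034068140 + 2011828868980*t + 2168735151384*t^2 + 2441063458840*t^3 + 2197368176247*t^4 + 2795269762547*t^5.

3422034068140 + 2011828868980*t + 2168735151384*t^2 + 2441063458840*t^3 + 2197368176247*t^4 + 2795269762547*t^5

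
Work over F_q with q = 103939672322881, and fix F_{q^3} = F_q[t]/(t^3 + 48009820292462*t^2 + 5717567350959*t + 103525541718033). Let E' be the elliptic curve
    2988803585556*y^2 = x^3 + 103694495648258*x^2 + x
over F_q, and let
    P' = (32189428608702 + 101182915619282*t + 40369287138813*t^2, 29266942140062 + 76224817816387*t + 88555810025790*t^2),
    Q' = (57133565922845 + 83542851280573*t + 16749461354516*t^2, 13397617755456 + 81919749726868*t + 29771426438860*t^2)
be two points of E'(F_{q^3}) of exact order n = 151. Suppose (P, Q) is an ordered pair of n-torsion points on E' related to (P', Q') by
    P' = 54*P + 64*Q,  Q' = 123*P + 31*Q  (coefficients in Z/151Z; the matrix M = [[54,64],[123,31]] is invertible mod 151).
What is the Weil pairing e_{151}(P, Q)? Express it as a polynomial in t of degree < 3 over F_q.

Since e_{151}(P,P)=e_{151}(Q,Q)=1 and e_{151}(Q,P)=e_{151}(P,Q)^{-1}, expanding e_{151}(54*P + 64*Q,123*P + 31*Q) leaves e(P,Q)^det(M).
Hence e(P,Q) = e(P',Q')^{43} where 43 = 144^{-1} mod 151.
(x,y)|->(37053430024406x+43766122942103,37053430024406y) sends E' to y^2=x^3+95991951274917.
Miller loop for e_{151} over F_{103939672322881^3}: bits of 151 = 10010111; 7 double steps + 4 add steps, l/v at each.
So e_{151}(P',Q') = 46328531906252 + 63895033713637*t + 2675063449887*t^2.
e_{151}(P,Q) = (46328531906252 + 63895033713637*t + 2675063449887*t^2)^{43} = 41206700001906 + 79682850366664*t + 80620774709505*t^2.

41206700001906 + 79682850366664*t + 80620774709505*t^2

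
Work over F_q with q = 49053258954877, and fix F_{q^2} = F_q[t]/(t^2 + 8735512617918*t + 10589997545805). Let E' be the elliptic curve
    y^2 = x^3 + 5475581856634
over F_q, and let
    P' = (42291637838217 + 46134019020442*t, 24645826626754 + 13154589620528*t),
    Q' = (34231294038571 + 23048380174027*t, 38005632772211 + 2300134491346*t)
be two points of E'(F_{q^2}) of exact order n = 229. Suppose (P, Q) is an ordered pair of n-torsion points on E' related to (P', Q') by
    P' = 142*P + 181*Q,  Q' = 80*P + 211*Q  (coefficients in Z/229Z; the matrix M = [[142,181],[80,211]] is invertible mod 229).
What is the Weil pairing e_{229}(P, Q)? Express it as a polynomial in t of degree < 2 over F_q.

e_{229} is bilinear + alternating on E[229], so e_{229}(142*P + 181*Q, 80*P + 211*Q) = e_{229}(P,Q)^(142*211-181*80).
So e_{229}(P,Q) = e_{229}(P',Q')^{201}, since 139*201 = 1 mod 229.
Miller loop for e_{229} over F_{49053258954877^2}: bits of 229 = 11100101; 7 double steps + 4 add steps, l/v at each.
The quotient is 33142927704328 + 31406845457372*t.
(33142927704328 + 31406845457372*t)^{201} mod (49053258954877,f) = 16164711916501 + 18526589177030*t.

16164711916501 + 18526589177030*t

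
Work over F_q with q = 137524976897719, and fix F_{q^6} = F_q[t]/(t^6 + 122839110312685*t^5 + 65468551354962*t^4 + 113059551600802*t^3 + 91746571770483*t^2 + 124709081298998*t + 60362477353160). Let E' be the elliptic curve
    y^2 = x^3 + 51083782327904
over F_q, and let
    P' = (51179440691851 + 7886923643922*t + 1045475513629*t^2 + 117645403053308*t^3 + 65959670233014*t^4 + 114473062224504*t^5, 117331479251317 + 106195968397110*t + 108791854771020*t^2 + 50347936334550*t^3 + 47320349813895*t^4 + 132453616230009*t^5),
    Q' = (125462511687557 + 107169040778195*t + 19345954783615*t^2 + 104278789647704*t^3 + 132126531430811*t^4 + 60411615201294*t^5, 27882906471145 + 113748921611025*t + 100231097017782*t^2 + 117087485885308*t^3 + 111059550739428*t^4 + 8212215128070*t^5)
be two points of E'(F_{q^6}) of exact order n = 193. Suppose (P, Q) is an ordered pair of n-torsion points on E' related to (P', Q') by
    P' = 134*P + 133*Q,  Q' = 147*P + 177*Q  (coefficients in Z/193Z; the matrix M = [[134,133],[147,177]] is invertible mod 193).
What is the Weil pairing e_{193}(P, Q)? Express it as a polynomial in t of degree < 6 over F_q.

58457008069305 + 119558000114130*t + 133334486020281*t^2 + 49787378675105*t^3 + 126230822851656*t^4 + 94104600506158*t^5

The 193-Weil pairing on E[193] over F_{137524976897719} is alternating-bilinear: e_{193}(P',Q') = e_{193}(P,Q)^det(M).
det M = 134*177 - 133*147 = 4167 = 114 (mod 193); 114^{-1} = 171 (mod 193).
Double-and-add over 11000001: 8-1 doublings, 3-1 additions; each step l_{T,T}/v_{2T} or l_{T,P'}/v at Q'+S for random S.
So e_{193}(P',Q') = 15089720564077 + 12334048630524*t + 13770842202139*t^2 + 111506747136810*t^3 + 9940513837610*t^4 + 76750973672167*t^5.
e_{193}(P,Q) = (15089720564077 + 12334048630524*t + 13770842202139*t^2 + 111506747136810*t^3 + 9940513837610*t^4 + 76750973672167*t^5)^{171} = 58457008069305 + 119558000114130*t + 133334486020281*t^2 + 49787378675105*t^3 + 126230822851656*t^4 + 94104600506158*t^5.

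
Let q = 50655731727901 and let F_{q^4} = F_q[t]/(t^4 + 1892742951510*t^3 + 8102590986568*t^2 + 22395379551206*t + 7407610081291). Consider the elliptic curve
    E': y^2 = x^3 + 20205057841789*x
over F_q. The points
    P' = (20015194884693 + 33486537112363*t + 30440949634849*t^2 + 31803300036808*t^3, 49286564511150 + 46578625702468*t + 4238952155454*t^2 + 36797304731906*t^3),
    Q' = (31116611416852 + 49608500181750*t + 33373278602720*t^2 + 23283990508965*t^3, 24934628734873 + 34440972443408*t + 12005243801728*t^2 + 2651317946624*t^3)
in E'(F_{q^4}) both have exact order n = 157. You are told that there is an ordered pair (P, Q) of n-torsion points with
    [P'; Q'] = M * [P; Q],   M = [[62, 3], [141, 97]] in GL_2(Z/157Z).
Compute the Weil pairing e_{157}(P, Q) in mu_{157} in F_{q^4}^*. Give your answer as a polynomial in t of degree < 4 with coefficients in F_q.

15708880448198 + 47108596236397*t + 21353932934463*t^2 + 18371936579398*t^3

e_{157} is bilinear + alternating on E[157], so e_{157}(62*P + 3*Q, 141*P + 97*Q) = e_{157}(P,Q)^(62*97-3*141).
det(M) mod 157 = 96; its inverse in (Z/157)^* is 18 (check: 96*18 mod 157 = 1).
Run Miller on y^2=x^3+20205057841789*x over F_{50655731727901}: ladder 10011101 (8 bits); e = f_P(D_Q)/f_Q(D_P).
Result: e(P',Q') = 32000635917857 + 24721300729746*t + 30910520394317*t^2 + 50007072646785*t^3.
e_{157}(P,Q) = (32000635917857 + 24721300729746*t + 30910520394317*t^2 + 50007072646785*t^3)^{18} = 15708880448198 + 47108596236397*t + 21353932934463*t^2 + 18371936579398*t^3.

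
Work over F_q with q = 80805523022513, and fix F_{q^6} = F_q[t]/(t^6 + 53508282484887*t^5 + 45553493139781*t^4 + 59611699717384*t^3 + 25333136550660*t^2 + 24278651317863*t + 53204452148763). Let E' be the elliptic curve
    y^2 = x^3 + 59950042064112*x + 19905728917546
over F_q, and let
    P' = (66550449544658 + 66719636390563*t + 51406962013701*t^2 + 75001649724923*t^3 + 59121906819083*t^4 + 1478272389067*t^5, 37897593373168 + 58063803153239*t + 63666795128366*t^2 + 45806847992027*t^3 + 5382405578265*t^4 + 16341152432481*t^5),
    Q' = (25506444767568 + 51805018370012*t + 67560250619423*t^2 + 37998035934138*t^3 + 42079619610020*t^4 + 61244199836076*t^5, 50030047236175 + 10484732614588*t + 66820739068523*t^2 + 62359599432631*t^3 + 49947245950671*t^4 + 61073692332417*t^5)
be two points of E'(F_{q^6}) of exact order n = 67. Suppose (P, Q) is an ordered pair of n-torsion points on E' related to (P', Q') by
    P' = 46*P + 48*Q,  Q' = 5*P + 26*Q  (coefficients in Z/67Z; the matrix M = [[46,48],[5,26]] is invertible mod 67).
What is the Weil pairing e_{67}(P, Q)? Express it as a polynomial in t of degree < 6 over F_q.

Under M = [[46,48],[5,26]] in GL_2(Z/67), e_{67}(P',Q') = e_{67}(P,Q)^(46*26-48*5 mod 67).
det M = 46*26 - 48*5 = 956 = 18 (mod 67); 18^{-1} = 41 (mod 67).
Run Miller on y^2=x^3+59950042064112*x+19905728917546 over F_{80805523022513}: ladder 1000011 (7 bits); e = f_P(D_Q)/f_Q(D_P).
Result: e(P',Q') = 40972902503454 + 41532666883414*t + 28701708703234*t^2 + 23361688048988*t^3 + 31508563000380*t^4 + 31145540571609*t^5.
Raise to 41: e(P,Q) = 10437027781469 + 21269654895176*t + 7118094159737*t^2 + 52604563486690*t^3 + 69007022451706*t^4 + 18142417464586*t^5 in mu_{67}.

10437027781469 + 21269654895176*t + 7118094159737*t^2 + 52604563486690*t^3 + 69007022451706*t^4 + 18142417464586*t^5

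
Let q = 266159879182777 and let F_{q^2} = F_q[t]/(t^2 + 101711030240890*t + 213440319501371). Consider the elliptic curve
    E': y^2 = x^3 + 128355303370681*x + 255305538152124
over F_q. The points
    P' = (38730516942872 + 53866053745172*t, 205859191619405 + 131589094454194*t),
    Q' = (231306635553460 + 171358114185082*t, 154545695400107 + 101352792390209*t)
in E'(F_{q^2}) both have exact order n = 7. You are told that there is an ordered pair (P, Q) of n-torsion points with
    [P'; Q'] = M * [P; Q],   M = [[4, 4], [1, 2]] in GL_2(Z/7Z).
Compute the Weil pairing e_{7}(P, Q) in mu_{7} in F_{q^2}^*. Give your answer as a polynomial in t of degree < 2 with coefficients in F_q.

Alternating bilinearity on E[7] (values in mu_{7} in F_{266159879182777^2}) gives e(P',Q') = e(P,Q)^det(M).
Hence e(P,Q) = e(P',Q')^{2} where 2 = 4^{-1} mod 7.
n = 7 = (111)_2 (3 bits, wt 3); accumulate f_{7,P'}(Q'+S)/f_{7,P'}(S) along the 2-step ladder.
e_{7}(P',Q') = 12915801920105 + 37049131491507*t.
Hence e(P,Q) = 119106168415219 + 101987099201636*t in F_{266159879182777^2}^*.

119106168415219 + 101987099201636*t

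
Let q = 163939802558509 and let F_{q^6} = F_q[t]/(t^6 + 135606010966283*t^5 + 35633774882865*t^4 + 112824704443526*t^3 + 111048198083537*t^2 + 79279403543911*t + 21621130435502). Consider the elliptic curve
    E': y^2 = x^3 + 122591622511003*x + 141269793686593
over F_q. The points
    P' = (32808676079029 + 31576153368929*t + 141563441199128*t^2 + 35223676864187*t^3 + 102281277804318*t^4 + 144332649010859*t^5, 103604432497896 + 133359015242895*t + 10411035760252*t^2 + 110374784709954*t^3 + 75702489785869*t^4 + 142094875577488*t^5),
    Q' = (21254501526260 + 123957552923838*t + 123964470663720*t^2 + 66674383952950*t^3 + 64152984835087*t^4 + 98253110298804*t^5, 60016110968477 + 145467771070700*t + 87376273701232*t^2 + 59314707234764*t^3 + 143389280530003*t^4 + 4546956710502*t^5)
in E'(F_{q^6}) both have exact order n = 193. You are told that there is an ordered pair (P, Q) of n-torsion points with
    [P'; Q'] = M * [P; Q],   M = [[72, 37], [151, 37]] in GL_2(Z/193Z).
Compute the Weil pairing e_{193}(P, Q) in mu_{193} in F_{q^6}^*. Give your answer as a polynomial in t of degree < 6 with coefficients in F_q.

160578816055600 + 91948944647244*t + 136721070851362*t^2 + 566430055406*t^3 + 86966504245943*t^4 + 11560450468523*t^5

e_{193} is bilinear + alternating on E[193], so e_{193}(72*P + 37*Q, 151*P + 37*Q) = e_{193}(P,Q)^(72*37-37*151).
Hence e(P,Q) = e(P',Q')^{62} where 62 = 165^{-1} mod 193.
Run Miller on y^2=x^3+122591622511003*x+141269793686593 over F_{163939802558509}: ladder 11000001 (8 bits); e = f_P(D_Q)/f_Q(D_P).
Miller gives e_{193}(P',Q') = 104527217377231 + 78069857764337*t + 37703492615125*t^2 + 140196710782223*t^3 + 24943933265109*t^4 + 143223890175771*t^5 in F_{163939802558509^6}.
(104527217377231 + 78069857764337*t + 37703492615125*t^2 + 140196710782223*t^3 + 24943933265109*t^4 + 143223890175771*t^5)^{62} mod (163939802558509,f) = 160578816055600 + 91948944647244*t + 136721070851362*t^2 + 566430055406*t^3 + 86966504245943*t^4 + 11560450468523*t^5.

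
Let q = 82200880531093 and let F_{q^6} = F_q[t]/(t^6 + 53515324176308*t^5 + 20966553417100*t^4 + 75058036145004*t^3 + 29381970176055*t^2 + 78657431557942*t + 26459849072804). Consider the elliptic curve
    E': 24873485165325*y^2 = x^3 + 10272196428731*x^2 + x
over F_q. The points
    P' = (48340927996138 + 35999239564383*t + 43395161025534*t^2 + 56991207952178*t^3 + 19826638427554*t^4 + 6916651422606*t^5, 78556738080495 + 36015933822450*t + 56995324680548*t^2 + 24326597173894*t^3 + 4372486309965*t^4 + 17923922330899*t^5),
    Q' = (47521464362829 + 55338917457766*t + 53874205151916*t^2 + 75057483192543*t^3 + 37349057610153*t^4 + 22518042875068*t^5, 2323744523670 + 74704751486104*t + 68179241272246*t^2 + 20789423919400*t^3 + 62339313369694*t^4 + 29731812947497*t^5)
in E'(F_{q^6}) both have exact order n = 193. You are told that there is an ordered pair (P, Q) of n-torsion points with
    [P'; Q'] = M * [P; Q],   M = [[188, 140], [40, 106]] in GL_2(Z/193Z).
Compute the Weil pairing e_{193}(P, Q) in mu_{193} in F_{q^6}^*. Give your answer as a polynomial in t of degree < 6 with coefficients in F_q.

38444234853574 + 21582902639710*t + 57745785118307*t^2 + 74092160436893*t^3 + 14340235444984*t^4 + 54390868452817*t^5

e_{193} is bilinear + alternating on E[193], so e_{193}(188*P + 140*Q, 40*P + 106*Q) = e_{193}(P,Q)^(188*106-140*40).
Hence e(P,Q) = e(P',Q')^{21} where 21 = 46^{-1} mod 193.
(x,y)|->(40946289021327x+65262625186561,40946289021327y) sends E' to y^2=x^3+51559215634580*x+28633589904074.
Miller loop for e_{193} over F_{82200880531093^6}: bits of 193 = 11000001; 7 double steps + 2 add steps, l/v at each.
f_P(D_Q)/f_Q(D_P) = 13451898548621 + 21413830256911*t + 34836684689488*t^2 + 73878862513766*t^3 + 38446734581390*t^4 + 80147237271920*t^5.
Raise to 21: e(P,Q) = 38444234853574 + 21582902639710*t + 57745785118307*t^2 + 74092160436893*t^3 + 14340235444984*t^4 + 54390868452817*t^5 in mu_{193}.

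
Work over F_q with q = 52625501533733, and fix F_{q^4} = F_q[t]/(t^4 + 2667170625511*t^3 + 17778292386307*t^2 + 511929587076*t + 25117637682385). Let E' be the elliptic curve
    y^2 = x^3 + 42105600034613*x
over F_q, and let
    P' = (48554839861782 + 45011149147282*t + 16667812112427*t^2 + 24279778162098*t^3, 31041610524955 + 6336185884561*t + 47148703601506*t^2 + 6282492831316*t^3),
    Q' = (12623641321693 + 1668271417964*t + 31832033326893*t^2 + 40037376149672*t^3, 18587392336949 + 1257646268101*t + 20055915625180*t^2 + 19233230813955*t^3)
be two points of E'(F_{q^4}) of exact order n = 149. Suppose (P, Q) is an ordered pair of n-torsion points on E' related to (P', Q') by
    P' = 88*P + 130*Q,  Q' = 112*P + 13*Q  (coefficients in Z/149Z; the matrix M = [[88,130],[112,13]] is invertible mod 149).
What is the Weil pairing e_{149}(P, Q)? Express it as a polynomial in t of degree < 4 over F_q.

46407498861832 + 43064468104169*t + 44490644545418*t^2 + 9409976206145*t^3

Alternating bilinearity on E[149] (values in mu_{149} in F_{52625501533733^4}) gives e(P',Q') = e(P,Q)^det(M).
det(M) mod 149 = 143; its inverse in (Z/149)^* is 124 (check: 143*124 mod 149 = 1).
8-bit Miller (10010101) on E'/F_{52625501533733} with a'=42105600034613, b'=0: accumulate tangent/chord ratios at Q'+S and P'+S'.
The quotient is 39856518817569 + 7923361852740*t + 51415280999097*t^2 + 9198469688048*t^3.
Hence e(P,Q) = 46407498861832 + 43064468104169*t + 44490644545418*t^2 + 9409976206145*t^3 in F_{52625501533733^4}^*.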